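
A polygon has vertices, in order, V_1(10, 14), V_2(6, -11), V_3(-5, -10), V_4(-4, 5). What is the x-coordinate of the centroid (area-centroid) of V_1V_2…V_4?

109/48

Apply the shoelace formula. First the cross-terms c_i = x_i·y_{i+1} − x_{i+1}·y_i:
  -194, -115, -65, -106  ⇒  2A = -480, A = -240.
Then Σ (x_i + x_{i+1})·c_i = -3270, so x̄ = -3270 / (6·(-240)) = 109/48.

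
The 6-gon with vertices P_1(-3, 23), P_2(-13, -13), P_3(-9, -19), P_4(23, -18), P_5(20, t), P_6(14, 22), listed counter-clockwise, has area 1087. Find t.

-9

The doubled signed area Σ (x_i y_{i+1} − x_{i+1} y_i) is linear in t.
With t=0 it equals 2255; the coefficient of t is 9 (from the two edges through P_5).
So 9·t + 2255 = 2·1087 = 2174 ⇒ t = -9.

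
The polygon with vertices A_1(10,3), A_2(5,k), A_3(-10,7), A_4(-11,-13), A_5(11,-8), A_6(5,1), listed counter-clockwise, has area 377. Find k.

The doubled signed area Σ (x_i y_{i+1} − x_{i+1} y_i) is linear in k.
With k=0 it equals 514; the coefficient of k is 20 (from the two edges through A_2).
So 20·k + 514 = 2·377 = 754 ⇒ k = 12.

12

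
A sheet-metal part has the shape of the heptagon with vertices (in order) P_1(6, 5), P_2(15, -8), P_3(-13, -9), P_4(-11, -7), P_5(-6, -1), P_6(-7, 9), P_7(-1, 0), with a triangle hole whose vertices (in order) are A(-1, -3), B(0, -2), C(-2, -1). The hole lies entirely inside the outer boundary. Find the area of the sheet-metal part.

Outer boundary:
Apply Gauss's area formula: 2A = Σ (x_i·y_{i+1} − x_{i+1}·y_i), indices taken mod 7.
Σ = (-123) + (-239) + (-8) + (-31) + (-61) + (9) + (-5) = -458
Area = |Σ|/2 = 229.
Hole:
Σ = (2) + (-4) + (5) = 3
Area = |Σ|/2 = 1.5.
Net area = 229 − 1.5 = 227.5.

227.5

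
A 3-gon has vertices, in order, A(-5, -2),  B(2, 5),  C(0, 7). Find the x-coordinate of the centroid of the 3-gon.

-1

Apply the shoelace (surveyor's) formula. First the cross-terms c_i = x_i·y_{i+1} − x_{i+1}·y_i:
  -21, 14, 35  ⇒  2A = 28, A = 14.
Then Σ (x_i + x_{i+1})·c_i = -84, so x̄ = -84 / (6·14) = -1.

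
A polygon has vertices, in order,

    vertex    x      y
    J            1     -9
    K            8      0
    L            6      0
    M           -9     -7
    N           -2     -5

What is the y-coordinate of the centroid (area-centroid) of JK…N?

-262/63

Apply the shoelace (surveyor's) formula. First the cross-terms c_i = x_i·y_{i+1} − x_{i+1}·y_i:
  72, 0, -42, 31, 23  ⇒  2A = 84, A = 42.
Then Σ (y_i + y_{i+1})·c_i = -1048, so ȳ = -1048 / (6·42) = -262/63.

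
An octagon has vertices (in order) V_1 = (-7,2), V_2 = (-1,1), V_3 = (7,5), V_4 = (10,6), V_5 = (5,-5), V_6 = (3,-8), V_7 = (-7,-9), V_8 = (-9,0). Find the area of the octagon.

156

Apply the shoelace (surveyor's) formula: 2A = Σ (x_i·y_{i+1} − x_{i+1}·y_i), indices taken mod 8.
V_1→V_2: (-7)(1) − (-1)(2) = -5
V_2→V_3: (-1)(5) − (7)(1) = -12
V_3→V_4: (7)(6) − (10)(5) = -8
V_4→V_5: (10)(-5) − (5)(6) = -80
V_5→V_6: (5)(-8) − (3)(-5) = -25
V_6→V_7: (3)(-9) − (-7)(-8) = -83
V_7→V_8: (-7)(0) − (-9)(-9) = -81
V_8→V_1: (-9)(2) − (-7)(0) = -18
Σ = -312
Area = |Σ|/2 = 156.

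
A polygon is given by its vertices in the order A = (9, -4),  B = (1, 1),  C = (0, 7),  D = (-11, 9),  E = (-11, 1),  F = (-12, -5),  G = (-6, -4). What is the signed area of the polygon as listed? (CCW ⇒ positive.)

165

Apply the shoelace (surveyor's) formula: 2A = Σ (x_i·y_{i+1} − x_{i+1}·y_i), indices taken mod 7.
Σ = (13) + (7) + (77) + (88) + (67) + (18) + (60) = 330
Signed area = Σ/2 = 165 (positive ⇒ counter-clockwise traversal).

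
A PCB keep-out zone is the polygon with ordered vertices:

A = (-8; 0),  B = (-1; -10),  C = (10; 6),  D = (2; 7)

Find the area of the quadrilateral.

Cross-terms: 80, 94, 58, 56  ⇒  Σ = 288
Area = |Σ|/2 = 144.

144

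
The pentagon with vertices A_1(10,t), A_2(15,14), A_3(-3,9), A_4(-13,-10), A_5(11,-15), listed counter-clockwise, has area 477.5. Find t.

The doubled signed area Σ (x_i y_{i+1} − x_{i+1} y_i) is linear in t.
With t=0 it equals 919; the coefficient of t is -4 (from the two edges through A_1).
So -4·t + 919 = 2·477.5 = 955 ⇒ t = -9.

-9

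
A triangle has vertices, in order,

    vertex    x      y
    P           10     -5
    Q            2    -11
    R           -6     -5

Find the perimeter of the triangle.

36

|PQ| = √((-8)² + (-6)²) = √100 = 10
|QR| = √((-8)² + (6)²) = √100 = 10
|RP| = √((16)² + (0)²) = √256 = 16
Perimeter = 10 + 10 + 16 = 36.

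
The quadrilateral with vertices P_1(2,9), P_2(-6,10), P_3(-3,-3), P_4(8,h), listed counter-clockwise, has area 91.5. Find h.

The doubled signed area Σ (x_i y_{i+1} − x_{i+1} y_i) is linear in h.
With h=0 it equals 218; the coefficient of h is -5 (from the two edges through P_4).
So -5·h + 218 = 2·91.5 = 183 ⇒ h = 7.

7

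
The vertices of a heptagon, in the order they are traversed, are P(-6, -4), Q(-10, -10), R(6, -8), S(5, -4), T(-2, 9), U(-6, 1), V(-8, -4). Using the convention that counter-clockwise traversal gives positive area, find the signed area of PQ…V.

Apply Gauss's area formula: 2A = Σ (x_i·y_{i+1} − x_{i+1}·y_i), indices taken mod 7.
Σ = (20) + (140) + (16) + (37) + (52) + (32) + (8) = 305
Signed area = Σ/2 = 152.5 (positive ⇒ counter-clockwise traversal).

152.5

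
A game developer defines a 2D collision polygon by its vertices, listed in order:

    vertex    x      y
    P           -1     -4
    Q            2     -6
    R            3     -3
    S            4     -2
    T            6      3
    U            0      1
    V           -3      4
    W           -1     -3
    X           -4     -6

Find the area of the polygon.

Apply the shoelace (surveyor's) formula: 2A = Σ (x_i·y_{i+1} − x_{i+1}·y_i), indices taken mod 9.
Cross-terms: 14, 12, 6, 24, 6, 3, 13, -6, 10  ⇒  Σ = 82
Area = |Σ|/2 = 41.

41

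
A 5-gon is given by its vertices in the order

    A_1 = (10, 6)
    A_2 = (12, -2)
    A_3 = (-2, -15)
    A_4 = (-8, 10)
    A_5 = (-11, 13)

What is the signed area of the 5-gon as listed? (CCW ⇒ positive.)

Apply Gauss's area formula: 2A = Σ (x_i·y_{i+1} − x_{i+1}·y_i), indices taken mod 5.
Cross-terms: -92, -184, -140, 6, -196  ⇒  Σ = -606
Signed area = Σ/2 = -303 (negative ⇒ clockwise traversal).

-303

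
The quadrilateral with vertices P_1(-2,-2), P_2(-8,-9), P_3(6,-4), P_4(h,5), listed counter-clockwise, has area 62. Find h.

Write out the shoelace sum; only the two edges meeting at P_4 involve h:
2·Area = [(6·5 − h·(-4)) + (h·(-2) − (-2)·5)] + 88
       = 2·h + 128 = 124
⇒ h = -2.

-2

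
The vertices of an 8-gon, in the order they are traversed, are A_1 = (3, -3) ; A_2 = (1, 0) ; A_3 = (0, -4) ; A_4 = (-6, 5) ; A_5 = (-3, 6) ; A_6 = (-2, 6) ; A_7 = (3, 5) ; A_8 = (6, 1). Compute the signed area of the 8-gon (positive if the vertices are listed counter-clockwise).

-64

Apply Gauss's area formula: 2A = Σ (x_i·y_{i+1} − x_{i+1}·y_i), indices taken mod 8.
A_1→A_2: (3)(0) − (1)(-3) = 3
A_2→A_3: (1)(-4) − (0)(0) = -4
A_3→A_4: (0)(5) − (-6)(-4) = -24
A_4→A_5: (-6)(6) − (-3)(5) = -21
A_5→A_6: (-3)(6) − (-2)(6) = -6
A_6→A_7: (-2)(5) − (3)(6) = -28
A_7→A_8: (3)(1) − (6)(5) = -27
A_8→A_1: (6)(-3) − (3)(1) = -21
Σ = -128
Signed area = Σ/2 = -64 (negative ⇒ clockwise traversal).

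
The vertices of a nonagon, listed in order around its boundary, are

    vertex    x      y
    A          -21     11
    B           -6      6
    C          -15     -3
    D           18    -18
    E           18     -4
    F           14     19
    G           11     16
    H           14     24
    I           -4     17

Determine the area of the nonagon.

862

Apply the surveyor's formula: 2A = Σ (x_i·y_{i+1} − x_{i+1}·y_i), indices taken mod 9.
Σ = (-60) + (108) + (324) + (252) + (398) + (15) + (40) + (334) + (313) = 1724
Area = |Σ|/2 = 862.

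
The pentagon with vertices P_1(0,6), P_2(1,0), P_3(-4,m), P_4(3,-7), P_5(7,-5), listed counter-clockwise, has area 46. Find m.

The doubled signed area Σ (x_i y_{i+1} − x_{i+1} y_i) is linear in m.
With m=0 it equals 98; the coefficient of m is -2 (from the two edges through P_3).
So -2·m + 98 = 2·46 = 92 ⇒ m = 3.

3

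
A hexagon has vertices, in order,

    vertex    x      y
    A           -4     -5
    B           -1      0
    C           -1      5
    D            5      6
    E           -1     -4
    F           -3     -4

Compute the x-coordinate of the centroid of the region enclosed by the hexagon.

Apply the shoelace (surveyor's) formula. First the cross-terms c_i = x_i·y_{i+1} − x_{i+1}·y_i:
  -5, -5, -31, -14, -8, -1  ⇒  2A = -64, A = -32.
Then Σ (x_i + x_{i+1})·c_i = -106, so x̄ = -106 / (6·(-32)) = 53/96.

53/96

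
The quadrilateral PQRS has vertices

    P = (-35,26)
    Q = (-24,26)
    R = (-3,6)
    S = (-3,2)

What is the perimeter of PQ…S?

|PQ| = √((11)² + (0)²) = √121 = 11
|QR| = √((21)² + (-20)²) = √841 = 29
|RS| = √((0)² + (-4)²) = √16 = 4
|SP| = √((-32)² + (24)²) = √1600 = 40
Perimeter = 11 + 29 + 4 + 40 = 84.

84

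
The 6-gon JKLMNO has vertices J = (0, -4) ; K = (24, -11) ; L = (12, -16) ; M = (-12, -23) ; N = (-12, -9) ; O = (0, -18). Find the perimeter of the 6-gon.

|JK| = √((24)² + (-7)²) = √625 = 25
|KL| = √((-12)² + (-5)²) = √169 = 13
|LM| = √((-24)² + (-7)²) = √625 = 25
|MN| = √((0)² + (14)²) = √196 = 14
|NO| = √((12)² + (-9)²) = √225 = 15
|OJ| = √((0)² + (14)²) = √196 = 14
Perimeter = 25 + 13 + 25 + 14 + 15 + 14 = 106.

106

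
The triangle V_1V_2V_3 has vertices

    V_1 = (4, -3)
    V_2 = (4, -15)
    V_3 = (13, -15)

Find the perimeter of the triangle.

36

|V_1V_2| = √((0)² + (-12)²) = √144 = 12
|V_2V_3| = √((9)² + (0)²) = √81 = 9
|V_3V_1| = √((-9)² + (12)²) = √225 = 15
Perimeter = 12 + 9 + 15 = 36.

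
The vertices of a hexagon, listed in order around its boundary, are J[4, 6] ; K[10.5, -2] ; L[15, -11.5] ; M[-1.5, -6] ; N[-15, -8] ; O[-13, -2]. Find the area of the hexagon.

245.5

Apply the shoelace formula: 2A = Σ (x_i·y_{i+1} − x_{i+1}·y_i), indices taken mod 6.
Σ = (-71) + (-90.75) + (-107.25) + (-78) + (-74) + (-70) = -491
Area = |Σ|/2 = 245.5.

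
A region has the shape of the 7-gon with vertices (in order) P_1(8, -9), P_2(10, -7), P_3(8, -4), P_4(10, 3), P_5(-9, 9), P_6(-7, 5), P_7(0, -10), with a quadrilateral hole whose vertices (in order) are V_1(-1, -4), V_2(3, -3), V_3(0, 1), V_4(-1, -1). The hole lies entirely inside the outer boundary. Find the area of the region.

188.5

Outer boundary:
Cross-terms: 34, 16, 64, 117, 18, 70, 80  ⇒  Σ = 399
Area = |Σ|/2 = 199.5.
Hole:
Apply the shoelace (surveyor's) formula: 2A = Σ (x_i·y_{i+1} − x_{i+1}·y_i), indices taken mod 4.
Cross-terms: 15, 3, 1, 3  ⇒  Σ = 22
Area = |Σ|/2 = 11.
Net area = 199.5 − 11 = 188.5.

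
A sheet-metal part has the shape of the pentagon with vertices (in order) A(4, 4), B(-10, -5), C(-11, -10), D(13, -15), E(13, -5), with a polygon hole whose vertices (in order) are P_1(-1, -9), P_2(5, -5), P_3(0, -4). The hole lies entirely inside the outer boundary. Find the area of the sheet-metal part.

268

Outer boundary:
Cross-terms: 20, 45, 295, 130, 72  ⇒  Σ = 562
Area = |Σ|/2 = 281.
Hole:
Σ = (50) + (-20) + (-4) = 26
Area = |Σ|/2 = 13.
Net area = 281 − 13 = 268.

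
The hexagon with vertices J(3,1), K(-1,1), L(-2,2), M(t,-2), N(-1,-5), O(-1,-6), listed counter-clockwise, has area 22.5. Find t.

-3

The doubled signed area Σ (x_i y_{i+1} − x_{i+1} y_i) is linear in t.
With t=0 it equals 24; the coefficient of t is -7 (from the two edges through M).
So -7·t + 24 = 2·22.5 = 45 ⇒ t = -3.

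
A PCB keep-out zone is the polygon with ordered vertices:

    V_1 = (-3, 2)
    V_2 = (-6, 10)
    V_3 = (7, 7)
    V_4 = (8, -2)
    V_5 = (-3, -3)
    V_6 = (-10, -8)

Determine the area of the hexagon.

140

Σ = (-18) + (-112) + (-70) + (-30) + (-6) + (-44) = -280
Area = |Σ|/2 = 140.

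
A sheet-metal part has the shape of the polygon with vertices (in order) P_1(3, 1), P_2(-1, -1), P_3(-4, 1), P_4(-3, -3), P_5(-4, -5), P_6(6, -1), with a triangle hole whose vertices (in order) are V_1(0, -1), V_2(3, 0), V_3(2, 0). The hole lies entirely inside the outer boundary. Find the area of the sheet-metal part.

26.5

Outer boundary:
P_1→P_2: (3)(-1) − (-1)(1) = -2
P_2→P_3: (-1)(1) − (-4)(-1) = -5
P_3→P_4: (-4)(-3) − (-3)(1) = 15
P_4→P_5: (-3)(-5) − (-4)(-3) = 3
P_5→P_6: (-4)(-1) − (6)(-5) = 34
P_6→P_1: (6)(1) − (3)(-1) = 9
Σ = 54
Area = |Σ|/2 = 27.
Hole:
V_1→V_2: (0)(0) − (3)(-1) = 3
V_2→V_3: (3)(0) − (2)(0) = 0
V_3→V_1: (2)(-1) − (0)(0) = -2
Σ = 1
Area = |Σ|/2 = 0.5.
Net area = 27 − 0.5 = 26.5.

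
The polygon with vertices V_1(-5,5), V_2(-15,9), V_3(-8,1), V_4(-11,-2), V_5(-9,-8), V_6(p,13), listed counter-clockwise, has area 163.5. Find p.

Write out the shoelace sum; only the two edges meeting at V_6 involve p:
2·Area = [((-9)·13 − p·(-8)) + (p·5 − (-5)·13)] + 184
       = 13·p + 132 = 327
⇒ p = 15.

15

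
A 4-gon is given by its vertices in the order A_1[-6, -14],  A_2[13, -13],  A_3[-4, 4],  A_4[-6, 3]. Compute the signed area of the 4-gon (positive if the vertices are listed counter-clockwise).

187

Apply the surveyor's formula: 2A = Σ (x_i·y_{i+1} − x_{i+1}·y_i), indices taken mod 4.
Σ = (260) + (0) + (12) + (102) = 374
Signed area = Σ/2 = 187 (positive ⇒ counter-clockwise traversal).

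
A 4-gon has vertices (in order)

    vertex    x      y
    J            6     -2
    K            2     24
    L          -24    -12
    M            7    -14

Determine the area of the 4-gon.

Apply Gauss's area formula: 2A = Σ (x_i·y_{i+1} − x_{i+1}·y_i), indices taken mod 4.
Σ = (148) + (552) + (420) + (70) = 1190
Area = |Σ|/2 = 595.

595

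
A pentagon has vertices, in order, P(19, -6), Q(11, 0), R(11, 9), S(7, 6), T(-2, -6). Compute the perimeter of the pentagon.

|PQ| = √((-8)² + (6)²) = √100 = 10
|QR| = √((0)² + (9)²) = √81 = 9
|RS| = √((-4)² + (-3)²) = √25 = 5
|ST| = √((-9)² + (-12)²) = √225 = 15
|TP| = √((21)² + (0)²) = √441 = 21
Perimeter = 10 + 9 + 5 + 15 + 21 = 60.

60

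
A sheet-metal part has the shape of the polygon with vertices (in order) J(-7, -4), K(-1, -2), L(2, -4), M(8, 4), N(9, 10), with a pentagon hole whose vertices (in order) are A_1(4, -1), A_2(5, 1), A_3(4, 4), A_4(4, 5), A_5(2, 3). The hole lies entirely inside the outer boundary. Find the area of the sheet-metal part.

59.5

Outer boundary:
Cross-terms: 10, 8, 40, 44, 34  ⇒  Σ = 136
Area = |Σ|/2 = 68.
Hole:
Apply Gauss's area formula: 2A = Σ (x_i·y_{i+1} − x_{i+1}·y_i), indices taken mod 5.
Σ = (9) + (16) + (4) + (2) + (-14) = 17
Area = |Σ|/2 = 8.5.
Net area = 68 − 8.5 = 59.5.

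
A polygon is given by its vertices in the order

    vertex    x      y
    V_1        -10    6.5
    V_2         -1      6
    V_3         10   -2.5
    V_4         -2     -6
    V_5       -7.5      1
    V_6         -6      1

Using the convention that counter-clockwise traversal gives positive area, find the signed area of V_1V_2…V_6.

-126.75

Apply the shoelace formula: 2A = Σ (x_i·y_{i+1} − x_{i+1}·y_i), indices taken mod 6.
V_1→V_2: (-10)(6) − (-1)(6.5) = -53.5
V_2→V_3: (-1)(-2.5) − (10)(6) = -57.5
V_3→V_4: (10)(-6) − (-2)(-2.5) = -65
V_4→V_5: (-2)(1) − (-7.5)(-6) = -47
V_5→V_6: (-7.5)(1) − (-6)(1) = -1.5
V_6→V_1: (-6)(6.5) − (-10)(1) = -29
Σ = -253.5
Signed area = Σ/2 = -126.75 (negative ⇒ clockwise traversal).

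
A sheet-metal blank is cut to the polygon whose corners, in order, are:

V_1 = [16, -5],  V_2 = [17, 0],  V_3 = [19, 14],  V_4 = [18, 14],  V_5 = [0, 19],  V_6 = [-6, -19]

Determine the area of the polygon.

V_1→V_2: (16)(0) − (17)(-5) = 85
V_2→V_3: (17)(14) − (19)(0) = 238
V_3→V_4: (19)(14) − (18)(14) = 14
V_4→V_5: (18)(19) − (0)(14) = 342
V_5→V_6: (0)(-19) − (-6)(19) = 114
V_6→V_1: (-6)(-5) − (16)(-19) = 334
Σ = 1127
Area = |Σ|/2 = 563.5.

563.5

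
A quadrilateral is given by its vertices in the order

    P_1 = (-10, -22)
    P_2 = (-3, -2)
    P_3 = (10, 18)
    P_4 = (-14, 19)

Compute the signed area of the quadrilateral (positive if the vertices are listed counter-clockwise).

Apply Gauss's area formula: 2A = Σ (x_i·y_{i+1} − x_{i+1}·y_i), indices taken mod 4.
Cross-terms: -46, -34, 442, 498  ⇒  Σ = 860
Signed area = Σ/2 = 430 (positive ⇒ counter-clockwise traversal).

430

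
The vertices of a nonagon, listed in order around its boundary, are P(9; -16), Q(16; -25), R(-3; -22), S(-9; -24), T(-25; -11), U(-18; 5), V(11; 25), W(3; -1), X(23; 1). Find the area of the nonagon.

1144

Apply the shoelace formula: 2A = Σ (x_i·y_{i+1} − x_{i+1}·y_i), indices taken mod 9.
Σ = (31) + (-427) + (-126) + (-501) + (-323) + (-505) + (-86) + (26) + (-377) = -2288
Area = |Σ|/2 = 1144.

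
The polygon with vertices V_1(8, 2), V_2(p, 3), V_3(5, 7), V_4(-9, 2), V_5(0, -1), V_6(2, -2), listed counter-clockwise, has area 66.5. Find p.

4

Write out the shoelace sum; only the two edges meeting at V_2 involve p:
2·Area = [(8·3 − p·2) + (p·7 − 5·3)] + 104
       = 5·p + 113 = 133
⇒ p = 4.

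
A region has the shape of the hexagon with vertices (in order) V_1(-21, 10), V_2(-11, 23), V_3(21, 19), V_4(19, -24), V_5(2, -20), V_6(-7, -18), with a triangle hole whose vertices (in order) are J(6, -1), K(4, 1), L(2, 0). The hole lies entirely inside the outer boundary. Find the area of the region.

Outer boundary:
V_1→V_2: (-21)(23) − (-11)(10) = -373
V_2→V_3: (-11)(19) − (21)(23) = -692
V_3→V_4: (21)(-24) − (19)(19) = -865
V_4→V_5: (19)(-20) − (2)(-24) = -332
V_5→V_6: (2)(-18) − (-7)(-20) = -176
V_6→V_1: (-7)(10) − (-21)(-18) = -448
Σ = -2886
Area = |Σ|/2 = 1443.
Hole:
Σ = (10) + (-2) + (-2) = 6
Area = |Σ|/2 = 3.
Net area = 1443 − 3 = 1440.

1440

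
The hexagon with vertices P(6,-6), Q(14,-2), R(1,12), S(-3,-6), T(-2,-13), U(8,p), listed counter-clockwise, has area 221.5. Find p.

-11

Write out the shoelace sum; only the two edges meeting at U involve p:
2·Area = [((-2)·p − 8·(-13)) + (8·(-6) − 6·p)] + 299
       = -8·p + 355 = 443
⇒ p = -11.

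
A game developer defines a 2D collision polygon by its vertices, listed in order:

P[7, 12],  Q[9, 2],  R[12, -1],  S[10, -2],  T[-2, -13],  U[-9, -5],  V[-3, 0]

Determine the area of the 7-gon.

Σ = (-94) + (-33) + (-14) + (-134) + (-107) + (-15) + (-36) = -433
Area = |Σ|/2 = 216.5.

216.5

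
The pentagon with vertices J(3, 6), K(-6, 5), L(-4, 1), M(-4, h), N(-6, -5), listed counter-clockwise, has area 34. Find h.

0

Write out the shoelace sum; only the two edges meeting at M involve h:
2·Area = [((-4)·h − (-4)·1) + ((-4)·(-5) − (-6)·h)] + 44
       = 2·h + 68 = 68
⇒ h = 0.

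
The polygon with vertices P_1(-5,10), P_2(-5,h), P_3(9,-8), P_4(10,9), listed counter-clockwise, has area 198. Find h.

The doubled signed area Σ (x_i y_{i+1} − x_{i+1} y_i) is linear in h.
With h=0 it equals 396; the coefficient of h is -14 (from the two edges through P_2).
So -14·h + 396 = 2·198 = 396 ⇒ h = 0.

0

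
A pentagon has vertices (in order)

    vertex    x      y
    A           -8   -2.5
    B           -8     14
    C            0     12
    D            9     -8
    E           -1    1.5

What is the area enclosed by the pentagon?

Apply the surveyor's formula: 2A = Σ (x_i·y_{i+1} − x_{i+1}·y_i), indices taken mod 5.
Cross-terms: -132, -96, -108, 5.5, 14.5  ⇒  Σ = -316
Area = |Σ|/2 = 158.

158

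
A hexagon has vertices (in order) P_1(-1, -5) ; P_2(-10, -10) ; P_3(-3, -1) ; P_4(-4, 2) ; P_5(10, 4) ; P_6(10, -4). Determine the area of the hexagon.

Cross-terms: -40, -20, -10, -36, -80, -54  ⇒  Σ = -240
Area = |Σ|/2 = 120.

120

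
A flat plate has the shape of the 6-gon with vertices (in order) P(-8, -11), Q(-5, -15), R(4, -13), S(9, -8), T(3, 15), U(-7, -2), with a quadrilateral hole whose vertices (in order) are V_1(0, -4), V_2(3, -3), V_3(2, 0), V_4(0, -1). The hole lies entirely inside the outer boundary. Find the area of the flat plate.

289

Outer boundary:
Σ = (65) + (125) + (85) + (159) + (99) + (61) = 594
Area = |Σ|/2 = 297.
Hole:
Apply Gauss's area formula: 2A = Σ (x_i·y_{i+1} − x_{i+1}·y_i), indices taken mod 4.
Cross-terms: 12, 6, -2, 0  ⇒  Σ = 16
Area = |Σ|/2 = 8.
Net area = 297 − 8 = 289.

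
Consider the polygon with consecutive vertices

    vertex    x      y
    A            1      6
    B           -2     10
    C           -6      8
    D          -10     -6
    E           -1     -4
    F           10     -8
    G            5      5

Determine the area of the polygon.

189.5

Apply the surveyor's formula: 2A = Σ (x_i·y_{i+1} − x_{i+1}·y_i), indices taken mod 7.
Σ = (22) + (44) + (116) + (34) + (48) + (90) + (25) = 379
Area = |Σ|/2 = 189.5.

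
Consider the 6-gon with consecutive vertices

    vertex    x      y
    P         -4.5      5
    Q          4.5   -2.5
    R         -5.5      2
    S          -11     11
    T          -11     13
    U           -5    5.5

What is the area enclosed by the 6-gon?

Σ = (-11.25) + (-4.75) + (-38.5) + (-22) + (4.5) + (-0.25) = -72.25
Area = |Σ|/2 = 36.125.

36.125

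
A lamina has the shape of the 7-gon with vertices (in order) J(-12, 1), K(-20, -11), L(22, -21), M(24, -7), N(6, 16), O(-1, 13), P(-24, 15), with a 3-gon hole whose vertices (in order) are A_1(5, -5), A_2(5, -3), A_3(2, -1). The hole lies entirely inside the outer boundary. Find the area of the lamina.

Outer boundary:
Apply Gauss's area formula: 2A = Σ (x_i·y_{i+1} − x_{i+1}·y_i), indices taken mod 7.
J→K: (-12)(-11) − (-20)(1) = 152
K→L: (-20)(-21) − (22)(-11) = 662
L→M: (22)(-7) − (24)(-21) = 350
M→N: (24)(16) − (6)(-7) = 426
N→O: (6)(13) − (-1)(16) = 94
O→P: (-1)(15) − (-24)(13) = 297
P→J: (-24)(1) − (-12)(15) = 156
Σ = 2137
Area = |Σ|/2 = 1068.5.
Hole:
Apply the shoelace formula: 2A = Σ (x_i·y_{i+1} − x_{i+1}·y_i), indices taken mod 3.
A_1→A_2: (5)(-3) − (5)(-5) = 10
A_2→A_3: (5)(-1) − (2)(-3) = 1
A_3→A_1: (2)(-5) − (5)(-1) = -5
Σ = 6
Area = |Σ|/2 = 3.
Net area = 1068.5 − 3 = 1065.5.

1065.5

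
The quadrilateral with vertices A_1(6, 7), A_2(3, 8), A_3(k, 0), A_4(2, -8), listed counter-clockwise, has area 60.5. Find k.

-2

The doubled signed area Σ (x_i y_{i+1} − x_{i+1} y_i) is linear in k.
With k=0 it equals 89; the coefficient of k is -16 (from the two edges through A_3).
So -16·k + 89 = 2·60.5 = 121 ⇒ k = -2.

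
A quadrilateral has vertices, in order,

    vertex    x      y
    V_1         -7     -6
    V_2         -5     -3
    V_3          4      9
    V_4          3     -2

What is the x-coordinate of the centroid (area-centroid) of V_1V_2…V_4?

Apply the shoelace formula. First the cross-terms c_i = x_i·y_{i+1} − x_{i+1}·y_i:
  -9, -33, -35, -32  ⇒  2A = -109, A = -54.5.
Then Σ (x_i + x_{i+1})·c_i = 24, so x̄ = 24 / (6·(-54.5)) = -8/109.

-8/109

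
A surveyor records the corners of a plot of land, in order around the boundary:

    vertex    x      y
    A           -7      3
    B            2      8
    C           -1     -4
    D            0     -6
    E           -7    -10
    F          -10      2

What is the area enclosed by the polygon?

Σ = (-62) + (0) + (6) + (-42) + (-114) + (-16) = -228
Area = |Σ|/2 = 114.

114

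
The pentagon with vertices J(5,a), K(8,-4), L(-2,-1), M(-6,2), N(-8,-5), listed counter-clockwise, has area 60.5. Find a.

Write out the shoelace sum; only the two edges meeting at J involve a:
2·Area = [((-8)·a − 5·(-5)) + (5·(-4) − 8·a)] + 20
       = -16·a + 25 = 121
⇒ a = -6.

-6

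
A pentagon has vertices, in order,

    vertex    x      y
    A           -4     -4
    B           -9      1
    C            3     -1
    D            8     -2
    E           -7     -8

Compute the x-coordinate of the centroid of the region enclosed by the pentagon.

-236/171

Apply the shoelace formula. First the cross-terms c_i = x_i·y_{i+1} − x_{i+1}·y_i:
  -40, 6, 2, -78, -4  ⇒  2A = -114, A = -57.
Then Σ (x_i + x_{i+1})·c_i = 472, so x̄ = 472 / (6·(-57)) = -236/171.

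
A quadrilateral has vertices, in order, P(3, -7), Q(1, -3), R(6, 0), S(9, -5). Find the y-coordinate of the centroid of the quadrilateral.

Apply the surveyor's formula. First the cross-terms c_i = x_i·y_{i+1} − x_{i+1}·y_i:
  -2, 18, -30, -48  ⇒  2A = -62, A = -31.
Then Σ (y_i + y_{i+1})·c_i = 692, so ȳ = 692 / (6·(-31)) = -346/93.

-346/93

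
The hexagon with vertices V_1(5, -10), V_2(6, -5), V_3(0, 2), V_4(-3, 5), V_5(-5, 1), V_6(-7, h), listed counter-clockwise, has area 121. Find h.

-9

Write out the shoelace sum; only the two edges meeting at V_6 involve h:
2·Area = [((-5)·h − (-7)·1) + ((-7)·(-10) − 5·h)] + 75
       = -10·h + 152 = 242
⇒ h = -9.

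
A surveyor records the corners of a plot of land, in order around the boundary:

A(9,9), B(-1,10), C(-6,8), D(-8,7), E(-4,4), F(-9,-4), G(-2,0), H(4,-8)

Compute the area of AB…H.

Apply the surveyor's formula: 2A = Σ (x_i·y_{i+1} − x_{i+1}·y_i), indices taken mod 8.
Σ = (99) + (52) + (22) + (-4) + (52) + (-8) + (16) + (108) = 337
Area = |Σ|/2 = 168.5.

168.5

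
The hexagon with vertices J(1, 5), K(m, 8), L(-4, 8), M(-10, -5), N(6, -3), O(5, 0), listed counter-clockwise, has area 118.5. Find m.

-1

Write out the shoelace sum; only the two edges meeting at K involve m:
2·Area = [(1·8 − m·5) + (m·8 − (-4)·8)] + 200
       = 3·m + 240 = 237
⇒ m = -1.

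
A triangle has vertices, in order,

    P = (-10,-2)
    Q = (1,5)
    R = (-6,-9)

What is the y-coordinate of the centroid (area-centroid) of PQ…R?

-2

Apply the surveyor's formula. First the cross-terms c_i = x_i·y_{i+1} − x_{i+1}·y_i:
  -48, 21, -78  ⇒  2A = -105, A = -52.5.
Then Σ (y_i + y_{i+1})·c_i = 630, so ȳ = 630 / (6·(-52.5)) = -2.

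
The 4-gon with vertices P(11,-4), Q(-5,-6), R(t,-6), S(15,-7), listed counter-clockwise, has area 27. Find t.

-3

The doubled signed area Σ (x_i y_{i+1} − x_{i+1} y_i) is linear in t.
With t=0 it equals 51; the coefficient of t is -1 (from the two edges through R).
So -1·t + 51 = 2·27 = 54 ⇒ t = -3.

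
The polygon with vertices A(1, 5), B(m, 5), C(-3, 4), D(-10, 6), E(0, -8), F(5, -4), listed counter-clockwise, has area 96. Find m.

Write out the shoelace sum; only the two edges meeting at B involve m:
2·Area = [(1·5 − m·5) + (m·4 − (-3)·5)] + 171
       = -1·m + 191 = 192
⇒ m = -1.

-1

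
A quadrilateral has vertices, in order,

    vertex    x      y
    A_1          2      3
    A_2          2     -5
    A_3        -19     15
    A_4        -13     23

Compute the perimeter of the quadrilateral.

|A_1A_2| = √((0)² + (-8)²) = √64 = 8
|A_2A_3| = √((-21)² + (20)²) = √841 = 29
|A_3A_4| = √((6)² + (8)²) = √100 = 10
|A_4A_1| = √((15)² + (-20)²) = √625 = 25
Perimeter = 8 + 29 + 10 + 25 = 72.

72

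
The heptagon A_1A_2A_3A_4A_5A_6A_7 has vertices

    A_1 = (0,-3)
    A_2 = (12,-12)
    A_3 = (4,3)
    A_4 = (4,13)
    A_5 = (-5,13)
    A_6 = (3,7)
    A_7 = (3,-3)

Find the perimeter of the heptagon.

|A_1A_2| = √((12)² + (-9)²) = √225 = 15
|A_2A_3| = √((-8)² + (15)²) = √289 = 17
|A_3A_4| = √((0)² + (10)²) = √100 = 10
|A_4A_5| = √((-9)² + (0)²) = √81 = 9
|A_5A_6| = √((8)² + (-6)²) = √100 = 10
|A_6A_7| = √((0)² + (-10)²) = √100 = 10
|A_7A_1| = √((-3)² + (0)²) = √9 = 3
Perimeter = 15 + 17 + 10 + 9 + 10 + 10 + 3 = 74.

74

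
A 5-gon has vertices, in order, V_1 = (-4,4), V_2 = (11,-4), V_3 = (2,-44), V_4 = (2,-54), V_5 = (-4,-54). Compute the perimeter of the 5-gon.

132

|V_1V_2| = √((15)² + (-8)²) = √289 = 17
|V_2V_3| = √((-9)² + (-40)²) = √1681 = 41
|V_3V_4| = √((0)² + (-10)²) = √100 = 10
|V_4V_5| = √((-6)² + (0)²) = √36 = 6
|V_5V_1| = √((0)² + (58)²) = √3364 = 58
Perimeter = 17 + 41 + 10 + 6 + 58 = 132.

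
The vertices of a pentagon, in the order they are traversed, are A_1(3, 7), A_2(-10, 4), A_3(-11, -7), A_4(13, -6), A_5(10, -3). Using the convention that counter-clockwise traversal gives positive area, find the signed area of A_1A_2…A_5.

Apply the shoelace (surveyor's) formula: 2A = Σ (x_i·y_{i+1} − x_{i+1}·y_i), indices taken mod 5.
A_1→A_2: (3)(4) − (-10)(7) = 82
A_2→A_3: (-10)(-7) − (-11)(4) = 114
A_3→A_4: (-11)(-6) − (13)(-7) = 157
A_4→A_5: (13)(-3) − (10)(-6) = 21
A_5→A_1: (10)(7) − (3)(-3) = 79
Σ = 453
Signed area = Σ/2 = 226.5 (positive ⇒ counter-clockwise traversal).

226.5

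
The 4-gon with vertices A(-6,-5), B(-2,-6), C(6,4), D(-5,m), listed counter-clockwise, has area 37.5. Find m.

Write out the shoelace sum; only the two edges meeting at D involve m:
2·Area = [(6·m − (-5)·4) + ((-5)·(-5) − (-6)·m)] + 54
       = 12·m + 99 = 75
⇒ m = -2.

-2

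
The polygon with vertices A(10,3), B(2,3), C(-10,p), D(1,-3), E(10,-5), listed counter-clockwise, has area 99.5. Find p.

10

Write out the shoelace sum; only the two edges meeting at C involve p:
2·Area = [(2·p − (-10)·3) + ((-10)·(-3) − 1·p)] + 129
       = 1·p + 189 = 199
⇒ p = 10.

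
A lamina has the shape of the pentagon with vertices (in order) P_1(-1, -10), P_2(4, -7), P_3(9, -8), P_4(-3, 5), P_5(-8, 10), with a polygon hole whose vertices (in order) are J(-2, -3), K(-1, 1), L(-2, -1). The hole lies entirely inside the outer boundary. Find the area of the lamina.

98.5

Outer boundary:
Apply the shoelace formula: 2A = Σ (x_i·y_{i+1} − x_{i+1}·y_i), indices taken mod 5.
P_1→P_2: (-1)(-7) − (4)(-10) = 47
P_2→P_3: (4)(-8) − (9)(-7) = 31
P_3→P_4: (9)(5) − (-3)(-8) = 21
P_4→P_5: (-3)(10) − (-8)(5) = 10
P_5→P_1: (-8)(-10) − (-1)(10) = 90
Σ = 199
Area = |Σ|/2 = 99.5.
Hole:
Apply the shoelace formula: 2A = Σ (x_i·y_{i+1} − x_{i+1}·y_i), indices taken mod 3.
J→K: (-2)(1) − (-1)(-3) = -5
K→L: (-1)(-1) − (-2)(1) = 3
L→J: (-2)(-3) − (-2)(-1) = 4
Σ = 2
Area = |Σ|/2 = 1.
Net area = 99.5 − 1 = 98.5.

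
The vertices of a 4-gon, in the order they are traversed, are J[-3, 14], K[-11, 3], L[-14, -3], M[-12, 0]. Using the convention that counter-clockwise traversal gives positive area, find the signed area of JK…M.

Apply Gauss's area formula: 2A = Σ (x_i·y_{i+1} − x_{i+1}·y_i), indices taken mod 4.
Σ = (145) + (75) + (-36) + (-168) = 16
Signed area = Σ/2 = 8 (positive ⇒ counter-clockwise traversal).

8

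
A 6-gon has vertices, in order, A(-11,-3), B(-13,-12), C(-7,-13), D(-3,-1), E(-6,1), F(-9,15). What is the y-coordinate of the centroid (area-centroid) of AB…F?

Apply the surveyor's formula. First the cross-terms c_i = x_i·y_{i+1} − x_{i+1}·y_i:
  93, 85, -32, -9, -81, 192  ⇒  2A = 248, A = 124.
Then Σ (y_i + y_{i+1})·c_i = -2064, so ȳ = -2064 / (6·124) = -86/31.

-86/31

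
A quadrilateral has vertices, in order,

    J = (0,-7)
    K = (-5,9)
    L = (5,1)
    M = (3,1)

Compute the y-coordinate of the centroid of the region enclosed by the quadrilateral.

55/39

Apply Gauss's area formula. First the cross-terms c_i = x_i·y_{i+1} − x_{i+1}·y_i:
  -35, -50, 2, -21  ⇒  2A = -104, A = -52.
Then Σ (y_i + y_{i+1})·c_i = -440, so ȳ = -440 / (6·(-52)) = 55/39.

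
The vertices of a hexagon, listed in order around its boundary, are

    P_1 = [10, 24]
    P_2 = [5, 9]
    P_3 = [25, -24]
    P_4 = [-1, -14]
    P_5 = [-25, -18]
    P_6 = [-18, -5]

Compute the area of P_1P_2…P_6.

831

Apply the shoelace (surveyor's) formula: 2A = Σ (x_i·y_{i+1} − x_{i+1}·y_i), indices taken mod 6.
P_1→P_2: (10)(9) − (5)(24) = -30
P_2→P_3: (5)(-24) − (25)(9) = -345
P_3→P_4: (25)(-14) − (-1)(-24) = -374
P_4→P_5: (-1)(-18) − (-25)(-14) = -332
P_5→P_6: (-25)(-5) − (-18)(-18) = -199
P_6→P_1: (-18)(24) − (10)(-5) = -382
Σ = -1662
Area = |Σ|/2 = 831.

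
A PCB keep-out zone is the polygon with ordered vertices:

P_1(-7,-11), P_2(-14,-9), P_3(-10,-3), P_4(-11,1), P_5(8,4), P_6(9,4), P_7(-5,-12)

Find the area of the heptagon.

177.5

Apply the shoelace formula: 2A = Σ (x_i·y_{i+1} − x_{i+1}·y_i), indices taken mod 7.
Σ = (-91) + (-48) + (-43) + (-52) + (-4) + (-88) + (-29) = -355
Area = |Σ|/2 = 177.5.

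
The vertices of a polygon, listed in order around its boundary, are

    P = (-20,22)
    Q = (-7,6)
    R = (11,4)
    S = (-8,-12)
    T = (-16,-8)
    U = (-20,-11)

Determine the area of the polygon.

Σ = (34) + (-94) + (-100) + (-128) + (16) + (-660) = -932
Area = |Σ|/2 = 466.

466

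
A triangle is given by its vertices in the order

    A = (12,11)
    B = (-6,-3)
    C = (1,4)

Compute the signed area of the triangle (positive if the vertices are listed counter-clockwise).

-14

Apply the shoelace formula: 2A = Σ (x_i·y_{i+1} − x_{i+1}·y_i), indices taken mod 3.
Cross-terms: 30, -21, -37  ⇒  Σ = -28
Signed area = Σ/2 = -14 (negative ⇒ clockwise traversal).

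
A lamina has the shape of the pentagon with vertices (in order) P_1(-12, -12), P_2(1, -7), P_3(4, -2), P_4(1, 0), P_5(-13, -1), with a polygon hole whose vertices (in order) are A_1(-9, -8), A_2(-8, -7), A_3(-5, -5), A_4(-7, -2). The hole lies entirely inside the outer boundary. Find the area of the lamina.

Outer boundary:
Apply the shoelace (surveyor's) formula: 2A = Σ (x_i·y_{i+1} − x_{i+1}·y_i), indices taken mod 5.
Σ = (96) + (26) + (2) + (-1) + (144) = 267
Area = |Σ|/2 = 133.5.
Hole:
Apply Gauss's area formula: 2A = Σ (x_i·y_{i+1} − x_{i+1}·y_i), indices taken mod 4.
Σ = (-1) + (5) + (-25) + (38) = 17
Area = |Σ|/2 = 8.5.
Net area = 133.5 − 8.5 = 125.

125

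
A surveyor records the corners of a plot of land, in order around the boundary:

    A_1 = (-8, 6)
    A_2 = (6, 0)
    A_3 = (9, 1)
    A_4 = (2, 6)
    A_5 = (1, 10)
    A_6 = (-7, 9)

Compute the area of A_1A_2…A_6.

72.5

Apply the surveyor's formula: 2A = Σ (x_i·y_{i+1} − x_{i+1}·y_i), indices taken mod 6.
A_1→A_2: (-8)(0) − (6)(6) = -36
A_2→A_3: (6)(1) − (9)(0) = 6
A_3→A_4: (9)(6) − (2)(1) = 52
A_4→A_5: (2)(10) − (1)(6) = 14
A_5→A_6: (1)(9) − (-7)(10) = 79
A_6→A_1: (-7)(6) − (-8)(9) = 30
Σ = 145
Area = |Σ|/2 = 72.5.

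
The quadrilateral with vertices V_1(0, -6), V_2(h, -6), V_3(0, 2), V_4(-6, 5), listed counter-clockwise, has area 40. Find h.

4

The doubled signed area Σ (x_i y_{i+1} − x_{i+1} y_i) is linear in h.
With h=0 it equals 48; the coefficient of h is 8 (from the two edges through V_2).
So 8·h + 48 = 2·40 = 80 ⇒ h = 4.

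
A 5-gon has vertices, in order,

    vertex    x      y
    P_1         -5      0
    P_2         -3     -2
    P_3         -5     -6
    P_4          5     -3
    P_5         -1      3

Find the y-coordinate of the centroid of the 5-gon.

Apply the surveyor's formula. First the cross-terms c_i = x_i·y_{i+1} − x_{i+1}·y_i:
  10, 8, 45, 12, 15  ⇒  2A = 90, A = 45.
Then Σ (y_i + y_{i+1})·c_i = -444, so ȳ = -444 / (6·45) = -74/45.

-74/45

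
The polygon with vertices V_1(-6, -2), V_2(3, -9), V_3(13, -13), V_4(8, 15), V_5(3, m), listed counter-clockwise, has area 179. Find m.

-2

The doubled signed area Σ (x_i y_{i+1} − x_{i+1} y_i) is linear in m.
With m=0 it equals 386; the coefficient of m is 14 (from the two edges through V_5).
So 14·m + 386 = 2·179 = 358 ⇒ m = -2.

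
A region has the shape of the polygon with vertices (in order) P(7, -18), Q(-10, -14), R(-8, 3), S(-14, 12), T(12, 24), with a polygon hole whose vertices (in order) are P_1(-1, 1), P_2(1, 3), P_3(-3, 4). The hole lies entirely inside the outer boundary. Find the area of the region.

664

Outer boundary:
Apply the shoelace (surveyor's) formula: 2A = Σ (x_i·y_{i+1} − x_{i+1}·y_i), indices taken mod 5.
Σ = (-278) + (-142) + (-54) + (-480) + (-384) = -1338
Area = |Σ|/2 = 669.
Hole:
Σ = (-4) + (13) + (1) = 10
Area = |Σ|/2 = 5.
Net area = 669 − 5 = 664.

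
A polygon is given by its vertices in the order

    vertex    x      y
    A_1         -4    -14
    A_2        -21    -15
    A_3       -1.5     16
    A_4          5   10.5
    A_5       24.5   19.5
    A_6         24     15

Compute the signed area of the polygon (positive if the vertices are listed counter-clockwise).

Apply the shoelace formula: 2A = Σ (x_i·y_{i+1} − x_{i+1}·y_i), indices taken mod 6.
Σ = (-234) + (-358.5) + (-95.75) + (-159.75) + (-100.5) + (-276) = -1224.5
Signed area = Σ/2 = -612.25 (negative ⇒ clockwise traversal).

-612.25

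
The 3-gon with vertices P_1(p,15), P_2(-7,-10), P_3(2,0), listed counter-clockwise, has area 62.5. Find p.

Write out the shoelace sum; only the two edges meeting at P_1 involve p:
2·Area = [(2·15 − p·0) + (p·(-10) − (-7)·15)] + 20
       = -10·p + 155 = 125
⇒ p = 3.

3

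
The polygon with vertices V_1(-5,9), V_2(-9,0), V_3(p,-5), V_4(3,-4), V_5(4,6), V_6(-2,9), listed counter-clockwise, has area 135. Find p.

-5

The doubled signed area Σ (x_i y_{i+1} − x_{i+1} y_i) is linear in p.
With p=0 it equals 250; the coefficient of p is -4 (from the two edges through V_3).
So -4·p + 250 = 2·135 = 270 ⇒ p = -5.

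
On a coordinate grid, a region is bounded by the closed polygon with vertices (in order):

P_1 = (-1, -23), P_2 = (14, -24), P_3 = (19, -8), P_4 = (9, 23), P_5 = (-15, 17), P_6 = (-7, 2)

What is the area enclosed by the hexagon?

974.5

Σ = (346) + (344) + (509) + (498) + (89) + (163) = 1949
Area = |Σ|/2 = 974.5.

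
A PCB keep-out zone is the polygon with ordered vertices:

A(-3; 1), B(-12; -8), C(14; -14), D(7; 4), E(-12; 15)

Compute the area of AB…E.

328

Σ = (36) + (280) + (154) + (153) + (33) = 656
Area = |Σ|/2 = 328.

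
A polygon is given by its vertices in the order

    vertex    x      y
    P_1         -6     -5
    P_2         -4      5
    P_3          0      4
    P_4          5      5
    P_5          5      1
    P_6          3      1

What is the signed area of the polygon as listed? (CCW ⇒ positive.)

-56.5

Apply the surveyor's formula: 2A = Σ (x_i·y_{i+1} − x_{i+1}·y_i), indices taken mod 6.
Cross-terms: -50, -16, -20, -20, 2, -9  ⇒  Σ = -113
Signed area = Σ/2 = -56.5 (negative ⇒ clockwise traversal).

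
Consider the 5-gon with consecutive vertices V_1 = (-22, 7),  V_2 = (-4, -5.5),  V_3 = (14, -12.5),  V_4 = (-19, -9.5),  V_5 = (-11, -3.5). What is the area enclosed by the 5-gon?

143.25

Apply Gauss's area formula: 2A = Σ (x_i·y_{i+1} − x_{i+1}·y_i), indices taken mod 5.
Σ = (149) + (127) + (-370.5) + (-38) + (-154) = -286.5
Area = |Σ|/2 = 143.25.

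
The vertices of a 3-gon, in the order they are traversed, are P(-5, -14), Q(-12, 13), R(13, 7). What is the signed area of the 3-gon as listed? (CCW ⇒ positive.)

-316.5

P→Q: (-5)(13) − (-12)(-14) = -233
Q→R: (-12)(7) − (13)(13) = -253
R→P: (13)(-14) − (-5)(7) = -147
Σ = -633
Signed area = Σ/2 = -316.5 (negative ⇒ clockwise traversal).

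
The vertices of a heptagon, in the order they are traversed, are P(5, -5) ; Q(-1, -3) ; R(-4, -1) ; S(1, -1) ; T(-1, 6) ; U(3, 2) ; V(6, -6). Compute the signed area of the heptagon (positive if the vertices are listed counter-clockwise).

-35.5

Cross-terms: -20, -11, 5, 5, -20, -30, 0  ⇒  Σ = -71
Signed area = Σ/2 = -35.5 (negative ⇒ clockwise traversal).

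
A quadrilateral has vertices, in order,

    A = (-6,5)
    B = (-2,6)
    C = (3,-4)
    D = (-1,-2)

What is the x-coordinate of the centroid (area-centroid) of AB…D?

Apply the surveyor's formula. First the cross-terms c_i = x_i·y_{i+1} − x_{i+1}·y_i:
  -26, -10, -10, -17  ⇒  2A = -63, A = -31.5.
Then Σ (x_i + x_{i+1})·c_i = 297, so x̄ = 297 / (6·(-31.5)) = -11/7.

-11/7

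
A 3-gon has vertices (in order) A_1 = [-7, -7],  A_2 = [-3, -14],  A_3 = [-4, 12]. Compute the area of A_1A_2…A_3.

Apply Gauss's area formula: 2A = Σ (x_i·y_{i+1} − x_{i+1}·y_i), indices taken mod 3.
Σ = (77) + (-92) + (112) = 97
Area = |Σ|/2 = 48.5.

48.5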